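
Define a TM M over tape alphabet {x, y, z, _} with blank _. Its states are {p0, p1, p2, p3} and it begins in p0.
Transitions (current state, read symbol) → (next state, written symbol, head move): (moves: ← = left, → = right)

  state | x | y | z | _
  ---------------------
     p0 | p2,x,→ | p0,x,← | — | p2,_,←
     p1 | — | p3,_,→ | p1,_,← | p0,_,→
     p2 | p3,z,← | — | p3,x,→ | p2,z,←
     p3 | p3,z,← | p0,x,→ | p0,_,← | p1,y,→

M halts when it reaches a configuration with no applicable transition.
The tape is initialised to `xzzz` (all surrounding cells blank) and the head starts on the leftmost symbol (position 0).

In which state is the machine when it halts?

p0 | _[x]zzz__   read x → write x, move →, go to p2
p2 | _x[z]zz__   read z → write x, move →, go to p3
p3 | _xx[z]z__   read z → write _, move ←, go to p0
p0 | _x[x]_z__   read x → write x, move →, go to p2
p2 | _xx[_]z__   read _ → write z, move ←, go to p2
p2 | _x[x]zz__   read x → write z, move ←, go to p3
p3 | _[x]zzz__   read x → write z, move ←, go to p3
p3 | [_]zzzz__   read _ → write y, move →, go to p1
p1 | y[z]zzz__   read z → write _, move ←, go to p1
p1 | [y]_zzz__   read y → write _, move →, go to p3
p3 | _[_]zzz__   read _ → write y, move →, go to p1
p1 | _y[z]zz__   read z → write _, move ←, go to p1
p1 | _[y]_zz__   read y → write _, move →, go to p3
p3 | __[_]zz__   read _ → write y, move →, go to p1
p1 | __y[z]z__   read z → write _, move ←, go to p1
p1 | __[y]_z__   read y → write _, move →, go to p3
p3 | ___[_]z__   read _ → write y, move →, go to p1
p1 | ___y[z]__   read z → write _, move ←, go to p1
p1 | ___[y]___   read y → write _, move →, go to p3
p3 | ____[_]__   read _ → write y, move →, go to p1
p1 | ____y[_]_   read _ → write _, move →, go to p0
p0 | ____y_[_]   read _ → write _, move ←, go to p2
p2 | ____y[_]_   read _ → write z, move ←, go to p2
p2 | ____[y]z_
No transition is defined for (p2, y); M halts in state p2.

p2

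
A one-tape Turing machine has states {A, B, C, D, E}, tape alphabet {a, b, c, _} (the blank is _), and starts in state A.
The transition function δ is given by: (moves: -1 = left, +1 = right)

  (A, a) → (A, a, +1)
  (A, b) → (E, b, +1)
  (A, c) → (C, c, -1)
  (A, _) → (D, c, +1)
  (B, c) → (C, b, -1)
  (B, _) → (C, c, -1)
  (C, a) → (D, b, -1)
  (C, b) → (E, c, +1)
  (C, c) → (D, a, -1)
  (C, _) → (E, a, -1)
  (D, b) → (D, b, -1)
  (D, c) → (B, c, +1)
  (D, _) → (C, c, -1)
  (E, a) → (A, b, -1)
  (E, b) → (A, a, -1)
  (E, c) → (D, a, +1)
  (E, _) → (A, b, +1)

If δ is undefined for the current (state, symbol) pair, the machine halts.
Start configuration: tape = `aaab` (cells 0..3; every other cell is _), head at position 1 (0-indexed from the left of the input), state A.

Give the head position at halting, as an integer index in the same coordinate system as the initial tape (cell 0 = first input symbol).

state=A head=1 tape=a[a]ab___   (A,a)→(A,a,+1)
state=A head=2 tape=aa[a]b___   (A,a)→(A,a,+1)
state=A head=3 tape=aaa[b]___   (A,b)→(E,b,+1)
state=E head=4 tape=aaab[_]__   (E,_)→(A,b,+1)
state=A head=5 tape=aaabb[_]_   (A,_)→(D,c,+1)
state=D head=6 tape=aaabbc[_]   (D,_)→(C,c,-1)
state=C head=5 tape=aaabb[c]c   (C,c)→(D,a,-1)
state=D head=4 tape=aaab[b]ac   (D,b)→(D,b,-1)
state=D head=3 tape=aaa[b]bac   (D,b)→(D,b,-1)
state=D head=2 tape=aa[a]bbac
At halt the head is at cell 2.

2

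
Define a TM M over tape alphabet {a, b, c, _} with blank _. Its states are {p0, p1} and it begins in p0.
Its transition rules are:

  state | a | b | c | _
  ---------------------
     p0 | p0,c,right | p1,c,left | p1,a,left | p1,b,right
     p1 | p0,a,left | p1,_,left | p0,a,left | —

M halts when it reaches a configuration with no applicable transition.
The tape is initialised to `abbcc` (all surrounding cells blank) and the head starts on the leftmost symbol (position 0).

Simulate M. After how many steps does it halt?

state=p0 head=0 tape=__[a]bbcc   (p0,a)→(p0,c,right)
state=p0 head=1 tape=__c[b]bcc   (p0,b)→(p1,c,left)
state=p1 head=0 tape=__[c]cbcc   (p1,c)→(p0,a,left)
state=p0 head=-1 tape=_[_]acbcc   (p0,_)→(p1,b,right)
state=p1 head=0 tape=_b[a]cbcc   (p1,a)→(p0,a,left)
state=p0 head=-1 tape=_[b]acbcc   (p0,b)→(p1,c,left)
state=p1 head=-2 tape=[_]cacbcc
M halts after 6 transitions.

6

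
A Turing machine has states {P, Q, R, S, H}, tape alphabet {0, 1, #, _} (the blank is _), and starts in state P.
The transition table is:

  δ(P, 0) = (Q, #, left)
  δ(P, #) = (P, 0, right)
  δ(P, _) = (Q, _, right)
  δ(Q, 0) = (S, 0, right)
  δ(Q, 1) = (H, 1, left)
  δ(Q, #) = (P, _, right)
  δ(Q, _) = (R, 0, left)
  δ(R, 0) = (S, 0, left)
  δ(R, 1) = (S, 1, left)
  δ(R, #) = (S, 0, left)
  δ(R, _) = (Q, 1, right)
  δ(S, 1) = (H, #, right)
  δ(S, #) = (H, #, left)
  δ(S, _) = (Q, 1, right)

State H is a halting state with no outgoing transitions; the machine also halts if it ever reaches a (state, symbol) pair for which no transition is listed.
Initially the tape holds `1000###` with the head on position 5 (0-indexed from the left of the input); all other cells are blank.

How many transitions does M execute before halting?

9

state=P head=5 tape=1000#[#]#____   (P,#)→(P,0,right)
state=P head=6 tape=1000#0[#]____   (P,#)→(P,0,right)
state=P head=7 tape=1000#00[_]___   (P,_)→(Q,_,right)
state=Q head=8 tape=1000#00_[_]__   (Q,_)→(R,0,left)
state=R head=7 tape=1000#00[_]0__   (R,_)→(Q,1,right)
state=Q head=8 tape=1000#001[0]__   (Q,0)→(S,0,right)
state=S head=9 tape=1000#0010[_]_   (S,_)→(Q,1,right)
state=Q head=10 tape=1000#00101[_]   (Q,_)→(R,0,left)
state=R head=9 tape=1000#0010[1]0   (R,1)→(S,1,left)
state=S head=8 tape=1000#001[0]10
M halts after 9 transitions.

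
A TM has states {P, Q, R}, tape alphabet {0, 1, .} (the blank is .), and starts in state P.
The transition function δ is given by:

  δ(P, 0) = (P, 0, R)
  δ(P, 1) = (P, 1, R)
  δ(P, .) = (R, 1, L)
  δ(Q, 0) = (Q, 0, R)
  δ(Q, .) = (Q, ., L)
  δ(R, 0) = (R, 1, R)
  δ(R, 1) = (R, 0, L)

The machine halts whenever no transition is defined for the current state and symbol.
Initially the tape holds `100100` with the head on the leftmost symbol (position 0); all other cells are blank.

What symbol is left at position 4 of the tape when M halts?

1

state=P head=0 tape=[1]00100..   (P,1)→(P,1,R)
state=P head=1 tape=1[0]0100..   (P,0)→(P,0,R)
state=P head=2 tape=10[0]100..   (P,0)→(P,0,R)
state=P head=3 tape=100[1]00..   (P,1)→(P,1,R)
state=P head=4 tape=1001[0]0..   (P,0)→(P,0,R)
state=P head=5 tape=10010[0]..   (P,0)→(P,0,R)
state=P head=6 tape=100100[.].   (P,.)→(R,1,L)
state=R head=5 tape=10010[0]1.   (R,0)→(R,1,R)
state=R head=6 tape=100101[1].   (R,1)→(R,0,L)
state=R head=5 tape=10010[1]0.   (R,1)→(R,0,L)
state=R head=4 tape=1001[0]00.   (R,0)→(R,1,R)
state=R head=5 tape=10011[0]0.   (R,0)→(R,1,R)
state=R head=6 tape=100111[0].   (R,0)→(R,1,R)
state=R head=7 tape=1001111[.]
Cell 4 holds 1 when M halts.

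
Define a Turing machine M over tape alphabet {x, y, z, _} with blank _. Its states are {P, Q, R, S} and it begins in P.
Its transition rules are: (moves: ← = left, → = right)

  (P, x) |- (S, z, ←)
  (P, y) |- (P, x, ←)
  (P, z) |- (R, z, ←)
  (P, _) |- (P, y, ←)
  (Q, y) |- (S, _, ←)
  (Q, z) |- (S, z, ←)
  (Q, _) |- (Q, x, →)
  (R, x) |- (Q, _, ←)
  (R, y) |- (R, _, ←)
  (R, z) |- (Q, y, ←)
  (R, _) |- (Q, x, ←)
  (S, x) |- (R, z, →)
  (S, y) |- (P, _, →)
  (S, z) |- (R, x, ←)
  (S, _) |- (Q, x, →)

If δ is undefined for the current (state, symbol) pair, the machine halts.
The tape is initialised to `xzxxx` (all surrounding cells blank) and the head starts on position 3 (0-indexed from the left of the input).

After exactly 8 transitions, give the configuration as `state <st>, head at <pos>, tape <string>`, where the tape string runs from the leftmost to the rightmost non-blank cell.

state Q, head at 1, tape xxxzyx

P | _xzx[x]x   read x → write z, move ←, go to S
S | _xz[x]zx   read x → write z, move →, go to R
R | _xzz[z]x   read z → write y, move ←, go to Q
Q | _xz[z]yx   read z → write z, move ←, go to S
S | _x[z]zyx   read z → write x, move ←, go to R
R | _[x]xzyx   read x → write _, move ←, go to Q
Q | [_]_xzyx   read _ → write x, move →, go to Q
Q | x[_]xzyx   read _ → write x, move →, go to Q
Q | xx[x]zyx
After 8 steps: state Q, head at 1, tape xxxzyx.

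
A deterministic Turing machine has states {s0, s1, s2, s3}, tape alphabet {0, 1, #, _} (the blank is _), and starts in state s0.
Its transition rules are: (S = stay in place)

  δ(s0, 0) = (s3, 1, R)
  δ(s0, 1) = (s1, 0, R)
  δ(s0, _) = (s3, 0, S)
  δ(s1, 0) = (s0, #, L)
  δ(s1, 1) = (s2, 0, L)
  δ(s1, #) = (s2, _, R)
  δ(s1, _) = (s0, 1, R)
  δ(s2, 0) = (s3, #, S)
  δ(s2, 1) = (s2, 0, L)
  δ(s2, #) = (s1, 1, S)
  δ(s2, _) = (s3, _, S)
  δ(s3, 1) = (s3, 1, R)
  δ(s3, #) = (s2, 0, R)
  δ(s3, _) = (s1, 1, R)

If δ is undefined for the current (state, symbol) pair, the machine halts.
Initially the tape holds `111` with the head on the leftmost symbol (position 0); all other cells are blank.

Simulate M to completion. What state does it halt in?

s3

state=s0 head=0 tape=[1]11___   (s0,1)→(s1,0,R)
state=s1 head=1 tape=0[1]1___   (s1,1)→(s2,0,L)
state=s2 head=0 tape=[0]01___   (s2,0)→(s3,#,S)
state=s3 head=0 tape=[#]01___   (s3,#)→(s2,0,R)
state=s2 head=1 tape=0[0]1___   (s2,0)→(s3,#,S)
state=s3 head=1 tape=0[#]1___   (s3,#)→(s2,0,R)
state=s2 head=2 tape=00[1]___   (s2,1)→(s2,0,L)
state=s2 head=1 tape=0[0]0___   (s2,0)→(s3,#,S)
state=s3 head=1 tape=0[#]0___   (s3,#)→(s2,0,R)
state=s2 head=2 tape=00[0]___   (s2,0)→(s3,#,S)
state=s3 head=2 tape=00[#]___   (s3,#)→(s2,0,R)
state=s2 head=3 tape=000[_]__   (s2,_)→(s3,_,S)
state=s3 head=3 tape=000[_]__   (s3,_)→(s1,1,R)
state=s1 head=4 tape=0001[_]_   (s1,_)→(s0,1,R)
state=s0 head=5 tape=00011[_]   (s0,_)→(s3,0,S)
state=s3 head=5 tape=00011[0]
No transition is defined for (s3, 0); M halts in state s3.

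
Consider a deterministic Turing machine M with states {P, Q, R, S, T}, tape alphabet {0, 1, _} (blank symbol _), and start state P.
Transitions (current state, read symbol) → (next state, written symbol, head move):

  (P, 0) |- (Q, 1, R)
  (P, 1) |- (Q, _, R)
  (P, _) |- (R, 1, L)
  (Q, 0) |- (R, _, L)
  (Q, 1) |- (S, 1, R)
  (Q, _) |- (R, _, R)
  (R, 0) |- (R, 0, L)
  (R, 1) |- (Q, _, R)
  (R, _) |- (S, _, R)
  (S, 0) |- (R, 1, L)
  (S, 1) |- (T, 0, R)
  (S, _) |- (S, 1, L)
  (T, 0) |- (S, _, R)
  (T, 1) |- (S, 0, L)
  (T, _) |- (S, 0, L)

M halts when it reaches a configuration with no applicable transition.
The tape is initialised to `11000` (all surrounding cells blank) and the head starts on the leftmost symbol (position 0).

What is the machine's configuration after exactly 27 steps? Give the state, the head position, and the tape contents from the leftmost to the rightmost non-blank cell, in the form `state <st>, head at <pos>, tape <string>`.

P | [1]1000__   read 1 → write _, move R, go to Q
Q | _[1]000__   read 1 → write 1, move R, go to S
S | _1[0]00__   read 0 → write 1, move L, go to R
R | _[1]100__   read 1 → write _, move R, go to Q
Q | __[1]00__   read 1 → write 1, move R, go to S
S | __1[0]0__   read 0 → write 1, move L, go to R
R | __[1]10__   read 1 → write _, move R, go to Q
Q | ___[1]0__   read 1 → write 1, move R, go to S
S | ___1[0]__   read 0 → write 1, move L, go to R
R | ___[1]1__   read 1 → write _, move R, go to Q
Q | ____[1]__   read 1 → write 1, move R, go to S
S | ____1[_]_   read _ → write 1, move L, go to S
S | ____[1]1_   read 1 → write 0, move R, go to T
T | ____0[1]_   read 1 → write 0, move L, go to S
S | ____[0]0_   read 0 → write 1, move L, go to R
R | ___[_]10_   read _ → write _, move R, go to S
S | ____[1]0_   read 1 → write 0, move R, go to T
T | ____0[0]_   read 0 → write _, move R, go to S
S | ____0_[_]   read _ → write 1, move L, go to S
S | ____0[_]1   read _ → write 1, move L, go to S
S | ____[0]11   read 0 → write 1, move L, go to R
R | ___[_]111   read _ → write _, move R, go to S
S | ____[1]11   read 1 → write 0, move R, go to T
T | ____0[1]1   read 1 → write 0, move L, go to S
S | ____[0]01   read 0 → write 1, move L, go to R
R | ___[_]101   read _ → write _, move R, go to S
S | ____[1]01   read 1 → write 0, move R, go to T
T | ____0[0]1
After 27 steps: state T, head at 5, tape 001.

state T, head at 5, tape 001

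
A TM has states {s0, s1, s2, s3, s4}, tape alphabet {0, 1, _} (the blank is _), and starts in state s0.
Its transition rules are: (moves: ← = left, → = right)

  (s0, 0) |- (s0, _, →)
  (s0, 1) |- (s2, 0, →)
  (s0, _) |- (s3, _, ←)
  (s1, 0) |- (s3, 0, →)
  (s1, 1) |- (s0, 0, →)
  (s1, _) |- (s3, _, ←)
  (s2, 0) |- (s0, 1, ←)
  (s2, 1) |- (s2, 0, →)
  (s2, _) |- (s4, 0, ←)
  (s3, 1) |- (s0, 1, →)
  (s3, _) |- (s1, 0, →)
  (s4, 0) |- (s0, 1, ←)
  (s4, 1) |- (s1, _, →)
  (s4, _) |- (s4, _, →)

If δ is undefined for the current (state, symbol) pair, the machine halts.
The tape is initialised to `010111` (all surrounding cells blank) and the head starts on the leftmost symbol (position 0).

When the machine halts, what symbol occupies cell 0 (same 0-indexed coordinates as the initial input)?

_

s0 | [0]10111__   read 0 → write _, move →, go to s0
s0 | _[1]0111__   read 1 → write 0, move →, go to s2
s2 | _0[0]111__   read 0 → write 1, move ←, go to s0
s0 | _[0]1111__   read 0 → write _, move →, go to s0
s0 | __[1]111__   read 1 → write 0, move →, go to s2
s2 | __0[1]11__   read 1 → write 0, move →, go to s2
s2 | __00[1]1__   read 1 → write 0, move →, go to s2
s2 | __000[1]__   read 1 → write 0, move →, go to s2
s2 | __0000[_]_   read _ → write 0, move ←, go to s4
s4 | __000[0]0_   read 0 → write 1, move ←, go to s0
s0 | __00[0]10_   read 0 → write _, move →, go to s0
s0 | __00_[1]0_   read 1 → write 0, move →, go to s2
s2 | __00_0[0]_   read 0 → write 1, move ←, go to s0
s0 | __00_[0]1_   read 0 → write _, move →, go to s0
s0 | __00__[1]_   read 1 → write 0, move →, go to s2
s2 | __00__0[_]   read _ → write 0, move ←, go to s4
s4 | __00__[0]0   read 0 → write 1, move ←, go to s0
s0 | __00_[_]10   read _ → write _, move ←, go to s3
s3 | __00[_]_10   read _ → write 0, move →, go to s1
s1 | __000[_]10   read _ → write _, move ←, go to s3
s3 | __00[0]_10
Cell 0 holds _ when M halts.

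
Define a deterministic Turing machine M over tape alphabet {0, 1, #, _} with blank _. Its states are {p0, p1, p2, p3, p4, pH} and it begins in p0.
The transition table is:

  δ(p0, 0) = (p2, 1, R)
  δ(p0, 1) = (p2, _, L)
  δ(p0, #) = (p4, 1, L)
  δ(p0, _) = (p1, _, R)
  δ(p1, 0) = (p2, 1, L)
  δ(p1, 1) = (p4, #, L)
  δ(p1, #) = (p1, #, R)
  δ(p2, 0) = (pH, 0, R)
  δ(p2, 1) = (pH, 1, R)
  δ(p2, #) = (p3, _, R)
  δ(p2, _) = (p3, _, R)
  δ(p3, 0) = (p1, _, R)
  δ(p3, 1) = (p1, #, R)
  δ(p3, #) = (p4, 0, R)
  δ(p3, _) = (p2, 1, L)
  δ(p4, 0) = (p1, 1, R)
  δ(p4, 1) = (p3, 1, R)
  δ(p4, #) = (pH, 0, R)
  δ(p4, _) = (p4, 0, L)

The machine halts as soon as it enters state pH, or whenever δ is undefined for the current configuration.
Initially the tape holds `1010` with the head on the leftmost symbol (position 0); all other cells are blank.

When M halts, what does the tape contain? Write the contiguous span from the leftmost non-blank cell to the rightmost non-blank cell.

0#0

state=p0 head=0 tape=_[1]010   (p0,1)→(p2,_,L)
state=p2 head=-1 tape=[_]_010   (p2,_)→(p3,_,R)
state=p3 head=0 tape=_[_]010   (p3,_)→(p2,1,L)
state=p2 head=-1 tape=[_]1010   (p2,_)→(p3,_,R)
state=p3 head=0 tape=_[1]010   (p3,1)→(p1,#,R)
state=p1 head=1 tape=_#[0]10   (p1,0)→(p2,1,L)
state=p2 head=0 tape=_[#]110   (p2,#)→(p3,_,R)
state=p3 head=1 tape=__[1]10   (p3,1)→(p1,#,R)
state=p1 head=2 tape=__#[1]0   (p1,1)→(p4,#,L)
state=p4 head=1 tape=__[#]#0   (p4,#)→(pH,0,R)
state=pH head=2 tape=__0[#]0
The non-blank tape span at halt is 0#0.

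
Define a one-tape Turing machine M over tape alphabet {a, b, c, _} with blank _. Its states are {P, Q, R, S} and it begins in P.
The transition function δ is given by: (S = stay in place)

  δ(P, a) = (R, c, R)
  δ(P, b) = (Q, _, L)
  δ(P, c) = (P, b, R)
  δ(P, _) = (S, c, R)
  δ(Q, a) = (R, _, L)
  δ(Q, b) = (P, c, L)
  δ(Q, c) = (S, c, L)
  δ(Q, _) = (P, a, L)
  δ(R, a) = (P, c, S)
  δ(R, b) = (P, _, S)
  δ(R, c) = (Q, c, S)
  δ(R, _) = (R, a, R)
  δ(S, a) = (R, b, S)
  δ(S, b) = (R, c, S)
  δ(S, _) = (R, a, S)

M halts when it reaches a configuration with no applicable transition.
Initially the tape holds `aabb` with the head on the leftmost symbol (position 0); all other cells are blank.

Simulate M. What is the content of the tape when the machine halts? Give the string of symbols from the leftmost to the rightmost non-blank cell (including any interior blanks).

state=P head=0 tape=[a]abb   (P,a)→(R,c,R)
state=R head=1 tape=c[a]bb   (R,a)→(P,c,S)
state=P head=1 tape=c[c]bb   (P,c)→(P,b,R)
state=P head=2 tape=cb[b]b   (P,b)→(Q,_,L)
state=Q head=1 tape=c[b]_b   (Q,b)→(P,c,L)
state=P head=0 tape=[c]c_b   (P,c)→(P,b,R)
state=P head=1 tape=b[c]_b   (P,c)→(P,b,R)
state=P head=2 tape=bb[_]b   (P,_)→(S,c,R)
state=S head=3 tape=bbc[b]   (S,b)→(R,c,S)
state=R head=3 tape=bbc[c]   (R,c)→(Q,c,S)
state=Q head=3 tape=bbc[c]   (Q,c)→(S,c,L)
state=S head=2 tape=bb[c]c
The non-blank tape span at halt is bbcc.

bbcc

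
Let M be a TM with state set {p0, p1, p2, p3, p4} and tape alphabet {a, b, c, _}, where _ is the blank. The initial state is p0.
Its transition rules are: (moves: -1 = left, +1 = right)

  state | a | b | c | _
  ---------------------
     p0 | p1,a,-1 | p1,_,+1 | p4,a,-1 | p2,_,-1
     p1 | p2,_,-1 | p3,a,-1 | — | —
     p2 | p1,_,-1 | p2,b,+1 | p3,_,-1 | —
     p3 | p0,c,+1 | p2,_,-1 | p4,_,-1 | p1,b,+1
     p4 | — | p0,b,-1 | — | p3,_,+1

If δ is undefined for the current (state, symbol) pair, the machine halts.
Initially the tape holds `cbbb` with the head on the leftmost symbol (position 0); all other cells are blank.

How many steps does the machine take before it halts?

8

state=p0 head=0 tape=_[c]bbb   (p0,c)→(p4,a,-1)
state=p4 head=-1 tape=[_]abbb   (p4,_)→(p3,_,+1)
state=p3 head=0 tape=_[a]bbb   (p3,a)→(p0,c,+1)
state=p0 head=1 tape=_c[b]bb   (p0,b)→(p1,_,+1)
state=p1 head=2 tape=_c_[b]b   (p1,b)→(p3,a,-1)
state=p3 head=1 tape=_c[_]ab   (p3,_)→(p1,b,+1)
state=p1 head=2 tape=_cb[a]b   (p1,a)→(p2,_,-1)
state=p2 head=1 tape=_c[b]_b   (p2,b)→(p2,b,+1)
state=p2 head=2 tape=_cb[_]b
M halts after 8 transitions.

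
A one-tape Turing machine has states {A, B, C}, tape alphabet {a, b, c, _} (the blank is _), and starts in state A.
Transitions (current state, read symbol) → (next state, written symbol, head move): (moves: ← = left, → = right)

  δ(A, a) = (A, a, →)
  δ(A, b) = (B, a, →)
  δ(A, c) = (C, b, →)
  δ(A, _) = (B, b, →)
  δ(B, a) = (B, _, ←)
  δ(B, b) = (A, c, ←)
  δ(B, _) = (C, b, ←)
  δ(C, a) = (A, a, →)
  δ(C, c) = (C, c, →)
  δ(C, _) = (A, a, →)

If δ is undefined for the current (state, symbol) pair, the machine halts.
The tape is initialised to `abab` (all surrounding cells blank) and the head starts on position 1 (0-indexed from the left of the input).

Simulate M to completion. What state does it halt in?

A | __a[b]ab___   read b → write a, move →, go to B
B | __aa[a]b___   read a → write _, move ←, go to B
B | __a[a]_b___   read a → write _, move ←, go to B
B | __[a]__b___   read a → write _, move ←, go to B
B | _[_]___b___   read _ → write b, move ←, go to C
C | [_]b___b___   read _ → write a, move →, go to A
A | a[b]___b___   read b → write a, move →, go to B
B | aa[_]__b___   read _ → write b, move ←, go to C
C | a[a]b__b___   read a → write a, move →, go to A
A | aa[b]__b___   read b → write a, move →, go to B
B | aaa[_]_b___   read _ → write b, move ←, go to C
C | aa[a]b_b___   read a → write a, move →, go to A
A | aaa[b]_b___   read b → write a, move →, go to B
B | aaaa[_]b___   read _ → write b, move ←, go to C
C | aaa[a]bb___   read a → write a, move →, go to A
A | aaaa[b]b___   read b → write a, move →, go to B
B | aaaaa[b]___   read b → write c, move ←, go to A
A | aaaa[a]c___   read a → write a, move →, go to A
A | aaaaa[c]___   read c → write b, move →, go to C
C | aaaaab[_]__   read _ → write a, move →, go to A
A | aaaaaba[_]_   read _ → write b, move →, go to B
B | aaaaabab[_]   read _ → write b, move ←, go to C
C | aaaaaba[b]b
No transition is defined for (C, b); M halts in state C.

C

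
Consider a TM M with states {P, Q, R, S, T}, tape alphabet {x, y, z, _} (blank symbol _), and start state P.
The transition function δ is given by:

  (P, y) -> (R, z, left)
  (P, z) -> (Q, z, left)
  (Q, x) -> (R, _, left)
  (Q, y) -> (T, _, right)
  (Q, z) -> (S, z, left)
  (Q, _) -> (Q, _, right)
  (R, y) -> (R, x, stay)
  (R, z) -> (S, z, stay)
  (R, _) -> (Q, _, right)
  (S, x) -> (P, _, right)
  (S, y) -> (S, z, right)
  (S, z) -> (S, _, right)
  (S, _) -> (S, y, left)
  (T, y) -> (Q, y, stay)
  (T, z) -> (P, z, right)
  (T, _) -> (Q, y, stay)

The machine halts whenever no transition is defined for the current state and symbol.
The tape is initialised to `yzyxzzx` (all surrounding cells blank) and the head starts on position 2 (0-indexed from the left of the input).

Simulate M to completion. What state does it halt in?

P

P | yz[y]xzzx_   read y → write z, move left, go to R
R | y[z]zxzzx_   read z → write z, move stay, go to S
S | y[z]zxzzx_   read z → write _, move right, go to S
S | y_[z]xzzx_   read z → write _, move right, go to S
S | y__[x]zzx_   read x → write _, move right, go to P
P | y___[z]zx_   read z → write z, move left, go to Q
Q | y__[_]zzx_   read _ → write _, move right, go to Q
Q | y___[z]zx_   read z → write z, move left, go to S
S | y__[_]zzx_   read _ → write y, move left, go to S
S | y_[_]yzzx_   read _ → write y, move left, go to S
S | y[_]yyzzx_   read _ → write y, move left, go to S
S | [y]yyyzzx_   read y → write z, move right, go to S
S | z[y]yyzzx_   read y → write z, move right, go to S
S | zz[y]yzzx_   read y → write z, move right, go to S
S | zzz[y]zzx_   read y → write z, move right, go to S
S | zzzz[z]zx_   read z → write _, move right, go to S
S | zzzz_[z]x_   read z → write _, move right, go to S
S | zzzz__[x]_   read x → write _, move right, go to P
P | zzzz___[_]
No transition is defined for (P, _); M halts in state P.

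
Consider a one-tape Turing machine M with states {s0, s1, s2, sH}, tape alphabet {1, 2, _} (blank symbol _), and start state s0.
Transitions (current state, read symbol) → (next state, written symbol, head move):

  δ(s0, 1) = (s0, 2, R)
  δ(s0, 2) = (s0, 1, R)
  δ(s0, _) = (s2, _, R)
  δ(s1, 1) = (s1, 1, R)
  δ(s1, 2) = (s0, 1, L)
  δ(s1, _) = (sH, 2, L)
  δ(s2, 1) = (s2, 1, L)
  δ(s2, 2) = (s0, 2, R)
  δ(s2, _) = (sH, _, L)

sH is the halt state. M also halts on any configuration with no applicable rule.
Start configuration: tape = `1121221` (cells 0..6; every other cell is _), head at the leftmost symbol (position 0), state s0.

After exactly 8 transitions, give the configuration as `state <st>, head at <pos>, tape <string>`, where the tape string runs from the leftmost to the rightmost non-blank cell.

state s2, head at 8, tape 2212112

state=s0 head=0 tape=[1]121221__   (s0,1)→(s0,2,R)
state=s0 head=1 tape=2[1]21221__   (s0,1)→(s0,2,R)
state=s0 head=2 tape=22[2]1221__   (s0,2)→(s0,1,R)
state=s0 head=3 tape=221[1]221__   (s0,1)→(s0,2,R)
state=s0 head=4 tape=2212[2]21__   (s0,2)→(s0,1,R)
state=s0 head=5 tape=22121[2]1__   (s0,2)→(s0,1,R)
state=s0 head=6 tape=221211[1]__   (s0,1)→(s0,2,R)
state=s0 head=7 tape=2212112[_]_   (s0,_)→(s2,_,R)
state=s2 head=8 tape=2212112_[_]
After 8 steps: state s2, head at 8, tape 2212112.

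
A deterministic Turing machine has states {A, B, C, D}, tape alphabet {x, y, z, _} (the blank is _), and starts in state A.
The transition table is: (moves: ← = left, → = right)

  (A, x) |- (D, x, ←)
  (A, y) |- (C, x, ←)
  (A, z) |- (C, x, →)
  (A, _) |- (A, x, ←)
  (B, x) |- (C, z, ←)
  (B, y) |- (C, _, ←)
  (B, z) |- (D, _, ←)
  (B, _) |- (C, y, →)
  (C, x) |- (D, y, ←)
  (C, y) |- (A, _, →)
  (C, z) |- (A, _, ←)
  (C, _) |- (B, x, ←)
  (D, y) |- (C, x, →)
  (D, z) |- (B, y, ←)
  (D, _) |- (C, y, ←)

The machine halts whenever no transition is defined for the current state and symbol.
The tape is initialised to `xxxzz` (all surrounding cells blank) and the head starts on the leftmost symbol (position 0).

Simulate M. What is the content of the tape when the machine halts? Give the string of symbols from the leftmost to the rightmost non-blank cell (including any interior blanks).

A | _____[x]xxzz   read x → write x, move ←, go to D
D | ____[_]xxxzz   read _ → write y, move ←, go to C
C | ___[_]yxxxzz   read _ → write x, move ←, go to B
B | __[_]xyxxxzz   read _ → write y, move →, go to C
C | __y[x]yxxxzz   read x → write y, move ←, go to D
D | __[y]yyxxxzz   read y → write x, move →, go to C
C | __x[y]yxxxzz   read y → write _, move →, go to A
A | __x_[y]xxxzz   read y → write x, move ←, go to C
C | __x[_]xxxxzz   read _ → write x, move ←, go to B
B | __[x]xxxxxzz   read x → write z, move ←, go to C
C | _[_]zxxxxxzz   read _ → write x, move ←, go to B
B | [_]xzxxxxxzz   read _ → write y, move →, go to C
C | y[x]zxxxxxzz   read x → write y, move ←, go to D
D | [y]yzxxxxxzz   read y → write x, move →, go to C
C | x[y]zxxxxxzz   read y → write _, move →, go to A
A | x_[z]xxxxxzz   read z → write x, move →, go to C
C | x_x[x]xxxxzz   read x → write y, move ←, go to D
D | x_[x]yxxxxzz
The non-blank tape span at halt is x_xyxxxxzz.

x_xyxxxxzz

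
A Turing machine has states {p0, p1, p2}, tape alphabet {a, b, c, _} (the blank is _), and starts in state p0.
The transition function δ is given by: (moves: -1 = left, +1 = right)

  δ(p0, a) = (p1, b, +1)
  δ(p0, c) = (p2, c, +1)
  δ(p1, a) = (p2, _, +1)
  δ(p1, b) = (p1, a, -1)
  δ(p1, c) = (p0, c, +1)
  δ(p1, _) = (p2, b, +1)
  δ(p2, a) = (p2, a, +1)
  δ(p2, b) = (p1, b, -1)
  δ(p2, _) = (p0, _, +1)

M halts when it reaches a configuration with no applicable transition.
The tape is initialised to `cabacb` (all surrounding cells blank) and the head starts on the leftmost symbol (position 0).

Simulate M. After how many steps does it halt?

16

state=p0 head=0 tape=[c]abacb   (p0,c)→(p2,c,+1)
state=p2 head=1 tape=c[a]bacb   (p2,a)→(p2,a,+1)
state=p2 head=2 tape=ca[b]acb   (p2,b)→(p1,b,-1)
state=p1 head=1 tape=c[a]bacb   (p1,a)→(p2,_,+1)
state=p2 head=2 tape=c_[b]acb   (p2,b)→(p1,b,-1)
state=p1 head=1 tape=c[_]bacb   (p1,_)→(p2,b,+1)
state=p2 head=2 tape=cb[b]acb   (p2,b)→(p1,b,-1)
state=p1 head=1 tape=c[b]bacb   (p1,b)→(p1,a,-1)
state=p1 head=0 tape=[c]abacb   (p1,c)→(p0,c,+1)
state=p0 head=1 tape=c[a]bacb   (p0,a)→(p1,b,+1)
state=p1 head=2 tape=cb[b]acb   (p1,b)→(p1,a,-1)
state=p1 head=1 tape=c[b]aacb   (p1,b)→(p1,a,-1)
state=p1 head=0 tape=[c]aaacb   (p1,c)→(p0,c,+1)
state=p0 head=1 tape=c[a]aacb   (p0,a)→(p1,b,+1)
state=p1 head=2 tape=cb[a]acb   (p1,a)→(p2,_,+1)
state=p2 head=3 tape=cb_[a]cb   (p2,a)→(p2,a,+1)
state=p2 head=4 tape=cb_a[c]b
M halts after 16 transitions.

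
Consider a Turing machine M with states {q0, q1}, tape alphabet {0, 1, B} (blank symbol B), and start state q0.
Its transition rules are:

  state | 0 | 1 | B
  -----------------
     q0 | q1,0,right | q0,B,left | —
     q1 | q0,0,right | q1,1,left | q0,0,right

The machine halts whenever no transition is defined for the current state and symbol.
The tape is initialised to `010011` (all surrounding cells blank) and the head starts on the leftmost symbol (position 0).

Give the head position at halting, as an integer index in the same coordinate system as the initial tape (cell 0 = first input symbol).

q0 | [0]10011B   read 0 → write 0, move right, go to q1
q1 | 0[1]0011B   read 1 → write 1, move left, go to q1
q1 | [0]10011B   read 0 → write 0, move right, go to q0
q0 | 0[1]0011B   read 1 → write B, move left, go to q0
q0 | [0]B0011B   read 0 → write 0, move right, go to q1
q1 | 0[B]0011B   read B → write 0, move right, go to q0
q0 | 00[0]011B   read 0 → write 0, move right, go to q1
q1 | 000[0]11B   read 0 → write 0, move right, go to q0
q0 | 0000[1]1B   read 1 → write B, move left, go to q0
q0 | 000[0]B1B   read 0 → write 0, move right, go to q1
q1 | 0000[B]1B   read B → write 0, move right, go to q0
q0 | 00000[1]B   read 1 → write B, move left, go to q0
q0 | 0000[0]BB   read 0 → write 0, move right, go to q1
q1 | 00000[B]B   read B → write 0, move right, go to q0
q0 | 000000[B]
At halt the head is at cell 6.

6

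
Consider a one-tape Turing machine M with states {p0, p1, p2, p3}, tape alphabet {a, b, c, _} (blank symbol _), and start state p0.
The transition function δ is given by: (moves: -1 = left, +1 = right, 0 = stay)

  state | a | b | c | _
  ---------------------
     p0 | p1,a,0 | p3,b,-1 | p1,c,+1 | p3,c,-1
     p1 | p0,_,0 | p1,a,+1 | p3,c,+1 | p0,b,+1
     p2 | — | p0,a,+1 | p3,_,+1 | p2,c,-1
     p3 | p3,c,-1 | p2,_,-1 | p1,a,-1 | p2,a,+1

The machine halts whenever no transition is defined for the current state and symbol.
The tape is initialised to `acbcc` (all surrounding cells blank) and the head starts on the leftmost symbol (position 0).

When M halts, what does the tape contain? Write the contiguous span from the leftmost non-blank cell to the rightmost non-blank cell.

a_cbcc

p0 | _[a]cbcc   read a → write a, move 0, go to p1
p1 | _[a]cbcc   read a → write _, move 0, go to p0
p0 | _[_]cbcc   read _ → write c, move -1, go to p3
p3 | [_]ccbcc   read _ → write a, move +1, go to p2
p2 | a[c]cbcc   read c → write _, move +1, go to p3
p3 | a_[c]bcc   read c → write a, move -1, go to p1
p1 | a[_]abcc   read _ → write b, move +1, go to p0
p0 | ab[a]bcc   read a → write a, move 0, go to p1
p1 | ab[a]bcc   read a → write _, move 0, go to p0
p0 | ab[_]bcc   read _ → write c, move -1, go to p3
p3 | a[b]cbcc   read b → write _, move -1, go to p2
p2 | [a]_cbcc
The non-blank tape span at halt is a_cbcc.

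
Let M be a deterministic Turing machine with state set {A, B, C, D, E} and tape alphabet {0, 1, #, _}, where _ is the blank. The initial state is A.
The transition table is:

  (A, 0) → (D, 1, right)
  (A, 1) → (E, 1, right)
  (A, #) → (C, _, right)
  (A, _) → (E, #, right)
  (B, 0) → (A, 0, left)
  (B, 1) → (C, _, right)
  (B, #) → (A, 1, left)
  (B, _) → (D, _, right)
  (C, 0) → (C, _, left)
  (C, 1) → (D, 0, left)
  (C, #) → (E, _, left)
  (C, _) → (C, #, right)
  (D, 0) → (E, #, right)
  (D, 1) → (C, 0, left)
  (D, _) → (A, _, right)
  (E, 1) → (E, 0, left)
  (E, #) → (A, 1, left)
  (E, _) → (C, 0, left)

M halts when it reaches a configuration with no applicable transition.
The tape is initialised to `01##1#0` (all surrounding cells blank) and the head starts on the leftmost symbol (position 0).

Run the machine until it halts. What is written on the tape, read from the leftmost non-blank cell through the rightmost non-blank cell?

1_1#1#0

A | _[0]1##1#0   read 0 → write 1, move right, go to D
D | _1[1]##1#0   read 1 → write 0, move left, go to C
C | _[1]0##1#0   read 1 → write 0, move left, go to D
D | [_]00##1#0   read _ → write _, move right, go to A
A | _[0]0##1#0   read 0 → write 1, move right, go to D
D | _1[0]##1#0   read 0 → write #, move right, go to E
E | _1#[#]#1#0   read # → write 1, move left, go to A
A | _1[#]1#1#0   read # → write _, move right, go to C
C | _1_[1]#1#0   read 1 → write 0, move left, go to D
D | _1[_]0#1#0   read _ → write _, move right, go to A
A | _1_[0]#1#0   read 0 → write 1, move right, go to D
D | _1_1[#]1#0
The non-blank tape span at halt is 1_1#1#0.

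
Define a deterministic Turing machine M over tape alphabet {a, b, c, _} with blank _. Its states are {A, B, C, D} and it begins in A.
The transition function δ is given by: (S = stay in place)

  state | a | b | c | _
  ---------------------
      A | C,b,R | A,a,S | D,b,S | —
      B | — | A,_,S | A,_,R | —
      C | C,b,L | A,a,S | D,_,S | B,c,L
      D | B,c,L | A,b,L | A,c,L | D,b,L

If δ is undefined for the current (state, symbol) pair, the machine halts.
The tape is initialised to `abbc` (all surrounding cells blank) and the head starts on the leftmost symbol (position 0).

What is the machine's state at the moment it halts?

A

state=A head=0 tape=[a]bbc_   (A,a)→(C,b,R)
state=C head=1 tape=b[b]bc_   (C,b)→(A,a,S)
state=A head=1 tape=b[a]bc_   (A,a)→(C,b,R)
state=C head=2 tape=bb[b]c_   (C,b)→(A,a,S)
state=A head=2 tape=bb[a]c_   (A,a)→(C,b,R)
state=C head=3 tape=bbb[c]_   (C,c)→(D,_,S)
state=D head=3 tape=bbb[_]_   (D,_)→(D,b,L)
state=D head=2 tape=bb[b]b_   (D,b)→(A,b,L)
state=A head=1 tape=b[b]bb_   (A,b)→(A,a,S)
state=A head=1 tape=b[a]bb_   (A,a)→(C,b,R)
state=C head=2 tape=bb[b]b_   (C,b)→(A,a,S)
state=A head=2 tape=bb[a]b_   (A,a)→(C,b,R)
state=C head=3 tape=bbb[b]_   (C,b)→(A,a,S)
state=A head=3 tape=bbb[a]_   (A,a)→(C,b,R)
state=C head=4 tape=bbbb[_]   (C,_)→(B,c,L)
state=B head=3 tape=bbb[b]c   (B,b)→(A,_,S)
state=A head=3 tape=bbb[_]c
No transition is defined for (A, _); M halts in state A.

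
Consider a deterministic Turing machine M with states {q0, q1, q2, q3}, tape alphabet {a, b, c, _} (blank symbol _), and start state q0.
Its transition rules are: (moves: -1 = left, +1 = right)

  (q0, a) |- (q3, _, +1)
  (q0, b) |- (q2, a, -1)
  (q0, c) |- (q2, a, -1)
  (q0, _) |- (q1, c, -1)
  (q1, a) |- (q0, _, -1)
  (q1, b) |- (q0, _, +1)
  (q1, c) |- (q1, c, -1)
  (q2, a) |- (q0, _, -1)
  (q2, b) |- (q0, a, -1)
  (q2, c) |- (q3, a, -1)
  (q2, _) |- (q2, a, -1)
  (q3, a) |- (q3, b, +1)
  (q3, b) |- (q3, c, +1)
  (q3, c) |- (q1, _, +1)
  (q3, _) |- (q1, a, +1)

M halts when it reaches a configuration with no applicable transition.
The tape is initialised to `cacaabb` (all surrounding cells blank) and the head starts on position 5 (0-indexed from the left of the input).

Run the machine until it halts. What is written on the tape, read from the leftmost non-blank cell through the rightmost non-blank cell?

state=q0 head=5 tape=cacaa[b]b_   (q0,b)→(q2,a,-1)
state=q2 head=4 tape=caca[a]ab_   (q2,a)→(q0,_,-1)
state=q0 head=3 tape=cac[a]_ab_   (q0,a)→(q3,_,+1)
state=q3 head=4 tape=cac_[_]ab_   (q3,_)→(q1,a,+1)
state=q1 head=5 tape=cac_a[a]b_   (q1,a)→(q0,_,-1)
state=q0 head=4 tape=cac_[a]_b_   (q0,a)→(q3,_,+1)
state=q3 head=5 tape=cac__[_]b_   (q3,_)→(q1,a,+1)
state=q1 head=6 tape=cac__a[b]_   (q1,b)→(q0,_,+1)
state=q0 head=7 tape=cac__a_[_]   (q0,_)→(q1,c,-1)
state=q1 head=6 tape=cac__a[_]c
The non-blank tape span at halt is cac__a_c.

cac__a_c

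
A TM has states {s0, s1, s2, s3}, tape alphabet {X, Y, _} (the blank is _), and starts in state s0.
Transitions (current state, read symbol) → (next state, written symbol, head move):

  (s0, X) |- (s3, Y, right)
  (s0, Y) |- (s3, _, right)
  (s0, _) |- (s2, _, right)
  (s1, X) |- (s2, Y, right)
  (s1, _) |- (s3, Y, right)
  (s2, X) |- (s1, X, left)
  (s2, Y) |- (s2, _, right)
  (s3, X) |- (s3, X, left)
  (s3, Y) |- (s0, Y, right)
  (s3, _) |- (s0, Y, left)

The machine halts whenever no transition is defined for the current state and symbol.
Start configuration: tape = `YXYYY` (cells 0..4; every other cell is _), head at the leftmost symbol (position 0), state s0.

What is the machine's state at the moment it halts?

state=s0 head=0 tape=_[Y]XYYY__   (s0,Y)→(s3,_,right)
state=s3 head=1 tape=__[X]YYY__   (s3,X)→(s3,X,left)
state=s3 head=0 tape=_[_]XYYY__   (s3,_)→(s0,Y,left)
state=s0 head=-1 tape=[_]YXYYY__   (s0,_)→(s2,_,right)
state=s2 head=0 tape=_[Y]XYYY__   (s2,Y)→(s2,_,right)
state=s2 head=1 tape=__[X]YYY__   (s2,X)→(s1,X,left)
state=s1 head=0 tape=_[_]XYYY__   (s1,_)→(s3,Y,right)
state=s3 head=1 tape=_Y[X]YYY__   (s3,X)→(s3,X,left)
state=s3 head=0 tape=_[Y]XYYY__   (s3,Y)→(s0,Y,right)
state=s0 head=1 tape=_Y[X]YYY__   (s0,X)→(s3,Y,right)
state=s3 head=2 tape=_YY[Y]YY__   (s3,Y)→(s0,Y,right)
state=s0 head=3 tape=_YYY[Y]Y__   (s0,Y)→(s3,_,right)
state=s3 head=4 tape=_YYY_[Y]__   (s3,Y)→(s0,Y,right)
state=s0 head=5 tape=_YYY_Y[_]_   (s0,_)→(s2,_,right)
state=s2 head=6 tape=_YYY_Y_[_]
No transition is defined for (s2, _); M halts in state s2.

s2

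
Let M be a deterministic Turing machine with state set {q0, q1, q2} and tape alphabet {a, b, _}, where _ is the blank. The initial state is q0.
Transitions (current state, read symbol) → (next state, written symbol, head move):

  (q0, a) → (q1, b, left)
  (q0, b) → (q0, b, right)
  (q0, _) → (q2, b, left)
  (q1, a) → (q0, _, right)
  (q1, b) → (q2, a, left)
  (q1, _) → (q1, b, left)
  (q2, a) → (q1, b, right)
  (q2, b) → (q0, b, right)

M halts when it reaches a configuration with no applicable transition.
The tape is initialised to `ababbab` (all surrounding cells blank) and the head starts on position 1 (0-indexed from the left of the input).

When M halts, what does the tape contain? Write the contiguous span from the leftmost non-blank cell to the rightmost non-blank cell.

b_abbbb

state=q0 head=1 tape=a[b]abbab   (q0,b)→(q0,b,right)
state=q0 head=2 tape=ab[a]bbab   (q0,a)→(q1,b,left)
state=q1 head=1 tape=a[b]bbbab   (q1,b)→(q2,a,left)
state=q2 head=0 tape=[a]abbbab   (q2,a)→(q1,b,right)
state=q1 head=1 tape=b[a]bbbab   (q1,a)→(q0,_,right)
state=q0 head=2 tape=b_[b]bbab   (q0,b)→(q0,b,right)
state=q0 head=3 tape=b_b[b]bab   (q0,b)→(q0,b,right)
state=q0 head=4 tape=b_bb[b]ab   (q0,b)→(q0,b,right)
state=q0 head=5 tape=b_bbb[a]b   (q0,a)→(q1,b,left)
state=q1 head=4 tape=b_bb[b]bb   (q1,b)→(q2,a,left)
state=q2 head=3 tape=b_b[b]abb   (q2,b)→(q0,b,right)
state=q0 head=4 tape=b_bb[a]bb   (q0,a)→(q1,b,left)
state=q1 head=3 tape=b_b[b]bbb   (q1,b)→(q2,a,left)
state=q2 head=2 tape=b_[b]abbb   (q2,b)→(q0,b,right)
state=q0 head=3 tape=b_b[a]bbb   (q0,a)→(q1,b,left)
state=q1 head=2 tape=b_[b]bbbb   (q1,b)→(q2,a,left)
state=q2 head=1 tape=b[_]abbbb
The non-blank tape span at halt is b_abbbb.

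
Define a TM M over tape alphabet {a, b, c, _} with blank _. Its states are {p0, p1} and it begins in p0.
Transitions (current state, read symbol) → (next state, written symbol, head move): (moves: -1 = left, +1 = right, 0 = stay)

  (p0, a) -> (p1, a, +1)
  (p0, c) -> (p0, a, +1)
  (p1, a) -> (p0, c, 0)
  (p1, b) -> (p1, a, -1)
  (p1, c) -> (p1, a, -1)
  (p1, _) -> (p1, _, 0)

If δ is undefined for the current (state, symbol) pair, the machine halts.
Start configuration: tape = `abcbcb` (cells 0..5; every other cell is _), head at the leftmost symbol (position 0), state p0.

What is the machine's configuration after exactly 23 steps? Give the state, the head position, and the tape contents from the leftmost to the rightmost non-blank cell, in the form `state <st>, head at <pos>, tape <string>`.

state p1, head at 6, tape aaaaaa

state=p0 head=0 tape=[a]bcbcb_   (p0,a)→(p1,a,+1)
state=p1 head=1 tape=a[b]cbcb_   (p1,b)→(p1,a,-1)
state=p1 head=0 tape=[a]acbcb_   (p1,a)→(p0,c,0)
state=p0 head=0 tape=[c]acbcb_   (p0,c)→(p0,a,+1)
state=p0 head=1 tape=a[a]cbcb_   (p0,a)→(p1,a,+1)
state=p1 head=2 tape=aa[c]bcb_   (p1,c)→(p1,a,-1)
state=p1 head=1 tape=a[a]abcb_   (p1,a)→(p0,c,0)
state=p0 head=1 tape=a[c]abcb_   (p0,c)→(p0,a,+1)
state=p0 head=2 tape=aa[a]bcb_   (p0,a)→(p1,a,+1)
state=p1 head=3 tape=aaa[b]cb_   (p1,b)→(p1,a,-1)
state=p1 head=2 tape=aa[a]acb_   (p1,a)→(p0,c,0)
state=p0 head=2 tape=aa[c]acb_   (p0,c)→(p0,a,+1)
state=p0 head=3 tape=aaa[a]cb_   (p0,a)→(p1,a,+1)
state=p1 head=4 tape=aaaa[c]b_   (p1,c)→(p1,a,-1)
state=p1 head=3 tape=aaa[a]ab_   (p1,a)→(p0,c,0)
state=p0 head=3 tape=aaa[c]ab_   (p0,c)→(p0,a,+1)
state=p0 head=4 tape=aaaa[a]b_   (p0,a)→(p1,a,+1)
state=p1 head=5 tape=aaaaa[b]_   (p1,b)→(p1,a,-1)
state=p1 head=4 tape=aaaa[a]a_   (p1,a)→(p0,c,0)
state=p0 head=4 tape=aaaa[c]a_   (p0,c)→(p0,a,+1)
state=p0 head=5 tape=aaaaa[a]_   (p0,a)→(p1,a,+1)
state=p1 head=6 tape=aaaaaa[_]   (p1,_)→(p1,_,0)
state=p1 head=6 tape=aaaaaa[_]   (p1,_)→(p1,_,0)
state=p1 head=6 tape=aaaaaa[_]
After 23 steps: state p1, head at 6, tape aaaaaa.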